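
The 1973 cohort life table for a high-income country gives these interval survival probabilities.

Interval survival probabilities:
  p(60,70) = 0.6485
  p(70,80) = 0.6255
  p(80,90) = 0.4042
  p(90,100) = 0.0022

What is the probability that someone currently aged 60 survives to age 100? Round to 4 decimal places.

0.0004

Chaining the interval survival probabilities: 0.6485 × 0.6255 × 0.4042 × 0.0022.
= 0.000361.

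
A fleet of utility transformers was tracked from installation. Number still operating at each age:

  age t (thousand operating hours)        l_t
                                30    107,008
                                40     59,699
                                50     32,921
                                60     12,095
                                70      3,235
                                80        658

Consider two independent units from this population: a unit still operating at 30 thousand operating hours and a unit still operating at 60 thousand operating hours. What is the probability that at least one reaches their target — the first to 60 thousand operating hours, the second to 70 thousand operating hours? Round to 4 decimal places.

p₁ = l_60/l_30 = 12,095/107,008 = 0.113029; p₂ = l_70/l_60 = 3,235/12,095 = 0.267466.
P(at least one) = 1 − (1−p₁)(1−p₂) = 1 − 0.886971 × 0.732534 = 0.350264.

0.3503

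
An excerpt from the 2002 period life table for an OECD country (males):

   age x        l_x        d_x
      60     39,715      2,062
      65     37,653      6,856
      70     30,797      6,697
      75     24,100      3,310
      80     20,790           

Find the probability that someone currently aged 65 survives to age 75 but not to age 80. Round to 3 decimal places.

We want 10|5q65 = (l_75 − l_80)/l_65.
This is the probability of reaching 75 but not 80, conditional on being alive at 65: (l_75 − l_80) / l_65.
= (24,100 − 20,790) / 37,653 = 3,310 / 37,653 = 0.087908.

0.088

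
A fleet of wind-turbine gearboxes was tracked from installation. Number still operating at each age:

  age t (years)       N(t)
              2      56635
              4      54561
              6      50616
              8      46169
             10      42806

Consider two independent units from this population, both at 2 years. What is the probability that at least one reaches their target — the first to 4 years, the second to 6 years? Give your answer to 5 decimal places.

p₁ = N(4)/N(2) = 54561/56635 = 0.963380; p₂ = N(6)/N(2) = 50616/56635 = 0.893723.
P(at least one) = 1 − (1−p₁)(1−p₂) = 1 − 0.036620 × 0.106277 = 0.996108.

0.99611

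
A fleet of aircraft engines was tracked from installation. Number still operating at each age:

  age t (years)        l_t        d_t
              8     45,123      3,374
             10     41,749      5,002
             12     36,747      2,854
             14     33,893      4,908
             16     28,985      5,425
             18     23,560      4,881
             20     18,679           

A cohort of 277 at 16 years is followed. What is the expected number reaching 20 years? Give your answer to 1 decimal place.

178.5

The relevant probability is 18,679/28,985 = 0.644437.
Expected number = 277 × 0.644437 = 178.5.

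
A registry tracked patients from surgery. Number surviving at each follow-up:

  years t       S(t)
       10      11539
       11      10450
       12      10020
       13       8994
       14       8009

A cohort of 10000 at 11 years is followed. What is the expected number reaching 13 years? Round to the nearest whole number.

The relevant probability is 8994/10450 = 0.860670.
Expected number = 10000 × 0.860670 = 8607.

8607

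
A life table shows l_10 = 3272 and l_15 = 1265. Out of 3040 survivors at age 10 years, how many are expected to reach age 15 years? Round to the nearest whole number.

1175

The relevant probability is 1265/3272 = 0.386614.
Expected number = 3040 × 0.386614 = 1175.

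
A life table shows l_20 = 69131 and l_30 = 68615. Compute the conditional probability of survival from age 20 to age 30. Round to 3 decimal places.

The conditional survival probability is l_30/l_20 = 68615/69131 = 0.992536.

0.993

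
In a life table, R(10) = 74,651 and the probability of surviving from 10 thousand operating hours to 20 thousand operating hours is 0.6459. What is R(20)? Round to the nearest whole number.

R(20) = R(10) × p = 74,651 × 0.6459 = 48217.

48217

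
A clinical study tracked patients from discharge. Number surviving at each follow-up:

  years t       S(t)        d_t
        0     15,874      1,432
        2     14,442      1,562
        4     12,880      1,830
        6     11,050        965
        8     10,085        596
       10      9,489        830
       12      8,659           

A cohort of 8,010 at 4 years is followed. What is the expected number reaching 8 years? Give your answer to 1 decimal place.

6271.8

The relevant probability is 10,085/12,880 = 0.782997.
Expected number = 8,010 × 0.782997 = 6271.8.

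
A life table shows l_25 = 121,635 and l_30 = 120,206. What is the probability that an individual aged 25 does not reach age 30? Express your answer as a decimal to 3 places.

0.012

P(die before 30 | alive at 25) = 1 − l_30/l_25 = 1 − 120,206/121,635 = (1,429)/121,635 = 0.011748.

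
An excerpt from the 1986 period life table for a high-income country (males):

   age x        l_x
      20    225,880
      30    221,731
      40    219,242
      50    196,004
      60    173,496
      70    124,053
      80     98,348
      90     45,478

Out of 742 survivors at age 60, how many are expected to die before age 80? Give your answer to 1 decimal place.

The relevant probability is 1 − 98,348/173,496 = 0.433140.
Expected number = 742 × 0.433140 = 321.4.

321.4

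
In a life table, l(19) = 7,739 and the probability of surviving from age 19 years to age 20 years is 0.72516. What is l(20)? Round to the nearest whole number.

5612

l(20) = l(19) × p = 7,739 × 0.72516 = 5612.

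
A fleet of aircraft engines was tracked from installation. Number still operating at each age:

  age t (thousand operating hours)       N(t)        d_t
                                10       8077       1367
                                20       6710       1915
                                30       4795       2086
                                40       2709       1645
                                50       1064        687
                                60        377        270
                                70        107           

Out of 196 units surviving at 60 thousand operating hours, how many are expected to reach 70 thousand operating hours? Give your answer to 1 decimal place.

The relevant probability is 107/377 = 0.283820.
Expected number = 196 × 0.283820 = 55.6.

55.6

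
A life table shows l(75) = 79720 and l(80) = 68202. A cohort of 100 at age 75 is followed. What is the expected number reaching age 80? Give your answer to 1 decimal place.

The relevant probability is 68202/79720 = 0.855519.
Expected number = 100 × 0.855519 = 85.6.

85.6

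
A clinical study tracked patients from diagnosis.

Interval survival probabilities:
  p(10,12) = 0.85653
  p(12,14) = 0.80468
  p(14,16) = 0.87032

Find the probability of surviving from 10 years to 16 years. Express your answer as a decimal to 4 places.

The overall survival probability is 0.85653 × 0.80468 × 0.87032.
= 0.599853.

0.5999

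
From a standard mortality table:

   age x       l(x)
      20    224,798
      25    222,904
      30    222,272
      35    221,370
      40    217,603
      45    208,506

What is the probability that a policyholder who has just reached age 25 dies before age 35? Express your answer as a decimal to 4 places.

P(die before 35 | alive at 25) = 1 − l(35)/l(25) = 1 − 221,370/222,904 = (1,534)/222,904 = 0.006882.

0.0069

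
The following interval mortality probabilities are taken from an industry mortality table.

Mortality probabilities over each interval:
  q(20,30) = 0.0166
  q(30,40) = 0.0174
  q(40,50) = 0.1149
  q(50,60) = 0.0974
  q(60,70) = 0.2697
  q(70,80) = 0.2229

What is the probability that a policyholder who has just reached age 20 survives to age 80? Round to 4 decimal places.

Chaining the interval survival probabilities: (1 − 0.0166) × (1 − 0.0174) × (1 − 0.1149) × (1 − 0.0974) × (1 − 0.2697) × (1 − 0.2229).
= 0.9834 × 0.9826 × 0.8851 × 0.9026 × 0.7303 × 0.7771 = 0.438100.

0.4381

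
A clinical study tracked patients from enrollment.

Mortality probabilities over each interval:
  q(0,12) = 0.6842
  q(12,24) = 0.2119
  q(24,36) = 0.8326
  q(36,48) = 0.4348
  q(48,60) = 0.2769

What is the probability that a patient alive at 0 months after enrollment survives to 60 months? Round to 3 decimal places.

Chaining the interval survival probabilities: (1 − 0.6842) × (1 − 0.2119) × (1 − 0.8326) × (1 − 0.4348) × (1 − 0.2769).
= 0.3158 × 0.7881 × 0.1674 × 0.5652 × 0.7231 = 0.017027.

0.017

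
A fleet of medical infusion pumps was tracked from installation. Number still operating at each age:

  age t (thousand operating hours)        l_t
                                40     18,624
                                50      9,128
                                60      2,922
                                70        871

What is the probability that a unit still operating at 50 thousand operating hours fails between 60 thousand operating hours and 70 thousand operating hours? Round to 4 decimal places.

This is the probability of reaching 60 but not 70, conditional on being operational at 50: (l_60 − l_70) / l_50.
= (2,922 − 871) / 9,128 = 2,051 / 9,128 = 0.224693.

0.2247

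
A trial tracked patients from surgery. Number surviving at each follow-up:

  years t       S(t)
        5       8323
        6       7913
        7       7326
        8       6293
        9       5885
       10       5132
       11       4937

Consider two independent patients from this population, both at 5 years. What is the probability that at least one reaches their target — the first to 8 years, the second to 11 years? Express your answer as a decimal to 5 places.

0.90077

p₁ = S(8)/S(5) = 6293/8323 = 0.756098; p₂ = S(11)/S(5) = 4937/8323 = 0.593176.
P(at least one) = 1 − (1−p₁)(1−p₂) = 1 − 0.243902 × 0.406824 = 0.900775.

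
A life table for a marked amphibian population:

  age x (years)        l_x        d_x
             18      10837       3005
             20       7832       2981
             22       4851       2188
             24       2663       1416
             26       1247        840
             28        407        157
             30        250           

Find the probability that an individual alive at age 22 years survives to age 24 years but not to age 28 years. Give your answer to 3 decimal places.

This is the probability of reaching 24 but not 28, conditional on being alive at 22: (l_24 − l_28) / l_22.
= (2663 − 407) / 4851 = 2256 / 4851 = 0.465059.

0.465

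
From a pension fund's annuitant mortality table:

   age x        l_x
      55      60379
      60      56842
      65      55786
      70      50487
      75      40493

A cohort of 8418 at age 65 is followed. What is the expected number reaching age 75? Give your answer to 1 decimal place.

The relevant probability is 40493/55786 = 0.725863.
Expected number = 8418 × 0.725863 = 6110.3.

6110.3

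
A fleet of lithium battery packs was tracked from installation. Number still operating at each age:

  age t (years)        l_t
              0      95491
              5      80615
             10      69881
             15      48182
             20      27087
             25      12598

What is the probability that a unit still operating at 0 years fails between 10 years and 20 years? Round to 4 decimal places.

0.4481

This is the probability of reaching 10 but not 20, conditional on being operational at 0: (l_10 − l_20) / l_0.
= (69881 − 27087) / 95491 = 42794 / 95491 = 0.448147.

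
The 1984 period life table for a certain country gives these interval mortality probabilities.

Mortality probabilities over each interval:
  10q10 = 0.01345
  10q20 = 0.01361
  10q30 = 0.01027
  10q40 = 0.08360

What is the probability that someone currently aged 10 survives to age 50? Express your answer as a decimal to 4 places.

0.8826

Chaining the interval survival probabilities: (1 − 0.01345) × (1 − 0.01361) × (1 − 0.01027) × (1 − 0.08360).
= 0.98655 × 0.98639 × 0.98973 × 0.91640 = 0.882611.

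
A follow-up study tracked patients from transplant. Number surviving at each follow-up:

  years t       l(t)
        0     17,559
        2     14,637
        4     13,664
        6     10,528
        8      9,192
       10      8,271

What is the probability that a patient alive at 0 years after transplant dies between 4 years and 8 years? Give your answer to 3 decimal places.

0.255

This is the probability of reaching 4 but not 8, conditional on being alive at 0: (l(4) − l(8)) / l(0).
= (13,664 − 9,192) / 17,559 = 4,472 / 17,559 = 0.254684.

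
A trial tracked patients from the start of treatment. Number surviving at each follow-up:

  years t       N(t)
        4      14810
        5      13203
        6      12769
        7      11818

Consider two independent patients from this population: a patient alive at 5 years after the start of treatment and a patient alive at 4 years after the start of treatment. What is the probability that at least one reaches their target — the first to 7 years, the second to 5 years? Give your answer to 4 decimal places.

p₁ = N(7)/N(5) = 11818/13203 = 0.895100; p₂ = N(5)/N(4) = 13203/14810 = 0.891492.
P(at least one) = 1 − (1−p₁)(1−p₂) = 1 − 0.104900 × 0.108508 = 0.988618.

0.9886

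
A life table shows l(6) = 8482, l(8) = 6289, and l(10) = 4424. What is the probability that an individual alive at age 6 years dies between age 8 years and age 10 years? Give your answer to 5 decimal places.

This is the probability of reaching 8 but not 10, conditional on being alive at 6: (l(8) − l(10)) / l(6).
= (6289 − 4424) / 8482 = 1865 / 8482 = 0.219877.

0.21988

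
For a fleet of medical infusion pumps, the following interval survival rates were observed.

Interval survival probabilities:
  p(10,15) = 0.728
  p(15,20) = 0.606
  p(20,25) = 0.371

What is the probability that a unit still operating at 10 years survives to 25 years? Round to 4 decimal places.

Survival from 10 to 25 is the product of surviving each interval: 0.728 × 0.606 × 0.371.
= 0.163673.

0.1637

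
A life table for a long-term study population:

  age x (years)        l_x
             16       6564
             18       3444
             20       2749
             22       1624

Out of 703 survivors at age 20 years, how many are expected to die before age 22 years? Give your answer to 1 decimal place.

The relevant probability is 1 − 1624/2749 = 0.409240.
Expected number = 703 × 0.409240 = 287.7.

287.7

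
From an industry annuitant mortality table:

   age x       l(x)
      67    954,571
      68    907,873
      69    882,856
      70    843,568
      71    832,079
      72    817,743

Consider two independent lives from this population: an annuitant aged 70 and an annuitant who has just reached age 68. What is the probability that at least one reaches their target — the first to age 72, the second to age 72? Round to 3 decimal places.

p₁ = l(72)/l(70) = 817,743/843,568 = 0.969386; p₂ = l(72)/l(68) = 817,743/907,873 = 0.900724.
P(at least one) = 1 − (1−p₁)(1−p₂) = 1 − 0.030614 × 0.099276 = 0.996961.

0.997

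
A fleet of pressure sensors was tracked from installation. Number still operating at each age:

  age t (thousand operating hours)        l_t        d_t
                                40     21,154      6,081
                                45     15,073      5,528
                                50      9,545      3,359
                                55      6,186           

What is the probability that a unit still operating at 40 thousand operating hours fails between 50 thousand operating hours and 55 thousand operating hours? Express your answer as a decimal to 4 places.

This is the probability of reaching 50 but not 55, conditional on being operational at 40: (l_50 − l_55) / l_40.
= (9,545 − 6,186) / 21,154 = 3,359 / 21,154 = 0.158788.

0.1588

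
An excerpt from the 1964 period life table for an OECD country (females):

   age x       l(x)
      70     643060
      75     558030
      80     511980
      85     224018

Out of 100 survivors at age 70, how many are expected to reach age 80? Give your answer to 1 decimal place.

79.6

The relevant probability is 511980/643060 = 0.796162.
Expected number = 100 × 0.796162 = 79.6.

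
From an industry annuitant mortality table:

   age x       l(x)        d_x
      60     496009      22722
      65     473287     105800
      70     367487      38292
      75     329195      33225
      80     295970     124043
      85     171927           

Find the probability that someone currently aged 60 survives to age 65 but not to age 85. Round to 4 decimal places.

0.6076

This is the probability of reaching 65 but not 85, conditional on being alive at 60: (l(65) − l(85)) / l(60).
= (473287 − 171927) / 496009 = 301360 / 496009 = 0.607570.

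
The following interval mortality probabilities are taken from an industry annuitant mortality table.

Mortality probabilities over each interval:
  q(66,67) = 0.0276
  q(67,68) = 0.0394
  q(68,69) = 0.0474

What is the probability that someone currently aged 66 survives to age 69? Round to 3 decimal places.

0.890

Chaining the interval survival probabilities: (1 − 0.0276) × (1 − 0.0394) × (1 − 0.0474).
= 0.9724 × 0.9606 × 0.9526 = 0.889812.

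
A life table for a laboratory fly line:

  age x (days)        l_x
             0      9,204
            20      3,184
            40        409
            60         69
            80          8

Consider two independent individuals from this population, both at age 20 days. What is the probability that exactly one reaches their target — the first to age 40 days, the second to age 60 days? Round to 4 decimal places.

p₁ = l_40/l_20 = 409/3,184 = 0.128455; p₂ = l_60/l_20 = 69/3,184 = 0.021671.
P(exactly one) = p₁(1−p₂) + (1−p₁)p₂ = 0.125671 + 0.018887 = 0.144559.

0.1446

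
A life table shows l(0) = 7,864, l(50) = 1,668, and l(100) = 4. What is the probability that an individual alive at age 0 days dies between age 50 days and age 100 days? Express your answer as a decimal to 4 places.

This is the probability of reaching 50 but not 100, conditional on being alive at 0: (l(50) − l(100)) / l(0).
= (1,668 − 4) / 7,864 = 1,664 / 7,864 = 0.211597.

0.2116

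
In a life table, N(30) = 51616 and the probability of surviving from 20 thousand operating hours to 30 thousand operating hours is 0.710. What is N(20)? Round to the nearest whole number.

N(20) = N(30) / p = 51616 / 0.710 = 72699.

72699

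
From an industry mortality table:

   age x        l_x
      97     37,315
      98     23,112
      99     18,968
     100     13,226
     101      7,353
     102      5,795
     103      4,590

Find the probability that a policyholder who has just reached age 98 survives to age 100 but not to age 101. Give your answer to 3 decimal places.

We want 2|1q98 = (l_100 − l_101)/l_98.
This is the probability of reaching 100 but not 101, conditional on being alive at 98: (l_100 − l_101) / l_98.
= (13,226 − 7,353) / 23,112 = 5,873 / 23,112 = 0.254110.

0.254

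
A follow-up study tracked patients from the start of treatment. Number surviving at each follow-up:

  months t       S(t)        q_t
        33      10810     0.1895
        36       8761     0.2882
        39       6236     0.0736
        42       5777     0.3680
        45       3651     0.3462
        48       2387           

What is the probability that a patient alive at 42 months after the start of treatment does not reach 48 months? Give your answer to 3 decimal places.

P(die before 48 | alive at 42) = 1 − S(48)/S(42) = 1 − 2387/5777 = (3390)/5777 = 0.586810.

0.587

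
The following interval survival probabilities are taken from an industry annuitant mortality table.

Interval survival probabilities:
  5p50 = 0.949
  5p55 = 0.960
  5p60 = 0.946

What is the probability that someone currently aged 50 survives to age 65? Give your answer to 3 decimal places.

15p50 = 0.949 × 0.960 × 0.946.
= 0.861844.

0.862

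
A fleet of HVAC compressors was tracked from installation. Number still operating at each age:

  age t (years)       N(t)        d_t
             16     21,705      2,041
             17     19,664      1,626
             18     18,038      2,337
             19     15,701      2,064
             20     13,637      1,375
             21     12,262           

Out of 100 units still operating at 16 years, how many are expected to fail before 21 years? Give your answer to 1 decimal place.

The relevant probability is 1 − 12,262/21,705 = 0.435061.
Expected number = 100 × 0.435061 = 43.5.

43.5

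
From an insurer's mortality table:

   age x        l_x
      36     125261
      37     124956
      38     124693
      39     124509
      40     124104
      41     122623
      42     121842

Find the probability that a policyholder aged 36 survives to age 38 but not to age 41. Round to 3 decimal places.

0.017

We want 2|3q36 = (l_38 − l_41)/l_36.
This is the probability of reaching 38 but not 41, conditional on being alive at 36: (l_38 − l_41) / l_36.
= (124693 − 122623) / 125261 = 2070 / 125261 = 0.016525.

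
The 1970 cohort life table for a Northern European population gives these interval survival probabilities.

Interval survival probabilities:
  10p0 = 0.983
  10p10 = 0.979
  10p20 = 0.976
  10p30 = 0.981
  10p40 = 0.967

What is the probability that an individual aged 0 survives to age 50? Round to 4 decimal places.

Chaining the interval survival probabilities: 0.983 × 0.979 × 0.976 × 0.981 × 0.967.
= 0.891008.

0.8910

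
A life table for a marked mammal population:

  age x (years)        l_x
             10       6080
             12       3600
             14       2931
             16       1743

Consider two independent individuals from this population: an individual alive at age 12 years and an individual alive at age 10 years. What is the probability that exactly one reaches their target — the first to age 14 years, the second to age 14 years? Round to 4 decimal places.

0.5113

p₁ = l_14/l_12 = 2931/3600 = 0.814167; p₂ = l_14/l_10 = 2931/6080 = 0.482072.
P(exactly one) = p₁(1−p₂) + (1−p₁)p₂ = 0.421680 + 0.089585 = 0.511265.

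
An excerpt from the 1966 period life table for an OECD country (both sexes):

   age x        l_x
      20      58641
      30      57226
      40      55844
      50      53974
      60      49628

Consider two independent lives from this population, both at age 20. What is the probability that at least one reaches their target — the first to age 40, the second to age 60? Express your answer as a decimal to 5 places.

p₁ = l_40/l_20 = 55844/58641 = 0.952303; p₂ = l_60/l_20 = 49628/58641 = 0.846302.
P(at least one) = 1 − (1−p₁)(1−p₂) = 1 − 0.047697 × 0.153698 = 0.992669.

0.99267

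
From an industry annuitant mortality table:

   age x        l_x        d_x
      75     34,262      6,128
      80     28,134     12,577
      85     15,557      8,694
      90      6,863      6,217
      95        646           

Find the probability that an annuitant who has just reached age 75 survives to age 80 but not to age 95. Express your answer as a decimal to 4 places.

This is the probability of reaching 80 but not 95, conditional on being alive at 75: (l_80 − l_95) / l_75.
= (28,134 − 646) / 34,262 = 27,488 / 34,262 = 0.802288.

0.8023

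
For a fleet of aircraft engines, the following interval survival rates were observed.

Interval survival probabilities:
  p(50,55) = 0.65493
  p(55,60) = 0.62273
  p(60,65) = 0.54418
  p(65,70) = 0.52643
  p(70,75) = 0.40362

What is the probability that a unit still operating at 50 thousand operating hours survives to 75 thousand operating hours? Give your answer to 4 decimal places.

Survival from 50 to 75 is the product of surviving each interval: 0.65493 × 0.62273 × 0.54418 × 0.52643 × 0.40362.
= 0.047157.

0.0472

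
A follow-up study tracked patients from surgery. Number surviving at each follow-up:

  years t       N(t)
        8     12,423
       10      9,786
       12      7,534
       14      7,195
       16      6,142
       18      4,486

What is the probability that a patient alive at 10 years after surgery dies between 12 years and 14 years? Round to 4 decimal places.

This is the probability of reaching 12 but not 14, conditional on being alive at 10: (N(12) − N(14)) / N(10).
= (7,534 − 7,195) / 9,786 = 339 / 9,786 = 0.034641.

0.0346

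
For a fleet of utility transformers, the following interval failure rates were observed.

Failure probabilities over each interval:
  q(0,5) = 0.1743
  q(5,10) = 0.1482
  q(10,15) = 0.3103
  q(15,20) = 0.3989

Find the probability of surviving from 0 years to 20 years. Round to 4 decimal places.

0.2916

Survival from 0 to 20 is the product of surviving each interval: (1 − 0.1743) × (1 − 0.1482) × (1 − 0.3103) × (1 − 0.3989).
= 0.8257 × 0.8518 × 0.6897 × 0.6011 = 0.291586.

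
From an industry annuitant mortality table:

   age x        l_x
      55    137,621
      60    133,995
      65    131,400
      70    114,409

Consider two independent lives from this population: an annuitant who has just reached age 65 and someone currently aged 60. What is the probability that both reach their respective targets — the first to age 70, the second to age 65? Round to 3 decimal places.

0.854

p₁ = l_70/l_65 = 114,409/131,400 = 0.870693; p₂ = l_65/l_60 = 131,400/133,995 = 0.980634.
P(both) = p₁ × p₂ = 0.870693 × 0.980634 = 0.853831.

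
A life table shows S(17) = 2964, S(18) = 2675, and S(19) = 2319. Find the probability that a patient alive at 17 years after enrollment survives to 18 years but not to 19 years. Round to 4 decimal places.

This is the probability of reaching 18 but not 19, conditional on being alive at 17: (S(18) − S(19)) / S(17).
= (2675 − 2319) / 2964 = 356 / 2964 = 0.120108.

0.1201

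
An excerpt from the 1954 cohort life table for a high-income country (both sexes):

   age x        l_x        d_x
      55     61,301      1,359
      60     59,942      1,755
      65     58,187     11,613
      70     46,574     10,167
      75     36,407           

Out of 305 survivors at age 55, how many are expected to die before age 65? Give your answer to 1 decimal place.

15.5

The relevant probability is 1 − 58,187/61,301 = 0.050799.
Expected number = 305 × 0.050799 = 15.5.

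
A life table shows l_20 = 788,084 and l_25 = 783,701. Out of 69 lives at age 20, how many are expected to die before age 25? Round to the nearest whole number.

The relevant probability is 1 − 783,701/788,084 = 0.005562.
Expected number = 69 × 0.005562 = 0.

0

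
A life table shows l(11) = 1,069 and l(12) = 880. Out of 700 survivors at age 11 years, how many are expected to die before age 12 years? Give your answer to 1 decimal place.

123.8

The relevant probability is 1 − 880/1,069 = 0.176801.
Expected number = 700 × 0.176801 = 123.8.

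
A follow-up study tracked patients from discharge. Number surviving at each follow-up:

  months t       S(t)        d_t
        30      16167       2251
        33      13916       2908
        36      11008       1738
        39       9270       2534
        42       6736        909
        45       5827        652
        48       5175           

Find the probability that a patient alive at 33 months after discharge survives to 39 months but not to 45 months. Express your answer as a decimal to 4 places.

This is the probability of reaching 39 but not 45, conditional on being alive at 33: (S(39) − S(45)) / S(33).
= (9270 − 5827) / 13916 = 3443 / 13916 = 0.247413.

0.2474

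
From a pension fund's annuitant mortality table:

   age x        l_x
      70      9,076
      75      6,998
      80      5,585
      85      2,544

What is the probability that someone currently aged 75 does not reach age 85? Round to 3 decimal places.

P(die before 85 | alive at 75) = 1 − l_85/l_75 = 1 − 2,544/6,998 = (4,454)/6,998 = 0.636468.

0.636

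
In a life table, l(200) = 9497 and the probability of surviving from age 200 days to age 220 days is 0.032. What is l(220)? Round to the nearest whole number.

l(220) = l(200) × p = 9497 × 0.032 = 304.

304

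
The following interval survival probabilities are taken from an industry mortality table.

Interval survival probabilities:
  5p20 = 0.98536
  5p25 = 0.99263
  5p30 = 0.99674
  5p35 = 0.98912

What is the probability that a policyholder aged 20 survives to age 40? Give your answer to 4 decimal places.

Survival from 20 to 40 is the product of surviving each interval: 0.98536 × 0.99263 × 0.99674 × 0.98912.
= 0.964302.

0.9643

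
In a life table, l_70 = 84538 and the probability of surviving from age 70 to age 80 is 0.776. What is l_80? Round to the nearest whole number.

l_80 = l_70 × p = 84538 × 0.776 = 65601.

65601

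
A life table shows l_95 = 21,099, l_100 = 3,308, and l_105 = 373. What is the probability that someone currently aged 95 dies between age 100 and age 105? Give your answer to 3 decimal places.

We want 5|5q95 = (l_100 − l_105)/l_95.
This is the probability of reaching 100 but not 105, conditional on being alive at 95: (l_100 − l_105) / l_95.
= (3,308 − 373) / 21,099 = 2,935 / 21,099 = 0.139106.

0.139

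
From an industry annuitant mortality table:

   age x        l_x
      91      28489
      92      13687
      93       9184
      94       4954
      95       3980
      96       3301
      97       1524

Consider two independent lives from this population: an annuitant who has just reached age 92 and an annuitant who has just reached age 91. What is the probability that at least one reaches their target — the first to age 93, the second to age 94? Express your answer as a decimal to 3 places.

0.728

p₁ = l_93/l_92 = 9184/13687 = 0.671002; p₂ = l_94/l_91 = 4954/28489 = 0.173892.
P(at least one) = 1 − (1−p₁)(1−p₂) = 1 − 0.328998 × 0.826108 = 0.728212.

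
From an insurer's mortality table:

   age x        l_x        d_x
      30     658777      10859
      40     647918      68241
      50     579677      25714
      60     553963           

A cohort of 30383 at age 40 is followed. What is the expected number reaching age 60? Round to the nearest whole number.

The relevant probability is 553963/647918 = 0.854989.
Expected number = 30383 × 0.854989 = 25977.

25977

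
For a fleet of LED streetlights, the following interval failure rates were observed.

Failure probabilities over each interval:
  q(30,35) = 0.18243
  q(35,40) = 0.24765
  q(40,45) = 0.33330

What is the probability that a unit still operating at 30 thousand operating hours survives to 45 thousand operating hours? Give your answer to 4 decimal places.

0.4101

P(survive 30→45) = (1 − 0.18243) × (1 − 0.24765) × (1 − 0.33330).
= 0.81757 × 0.75235 × 0.66670 = 0.410086.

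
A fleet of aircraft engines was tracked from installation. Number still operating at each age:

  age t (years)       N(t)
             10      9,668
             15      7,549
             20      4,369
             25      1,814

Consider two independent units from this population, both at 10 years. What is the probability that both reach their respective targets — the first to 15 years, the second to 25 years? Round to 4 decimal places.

p₁ = N(15)/N(10) = 7,549/9,668 = 0.780823; p₂ = N(25)/N(10) = 1,814/9,668 = 0.187629.
P(both) = p₁ × p₂ = 0.780823 × 0.187629 = 0.146505.

0.1465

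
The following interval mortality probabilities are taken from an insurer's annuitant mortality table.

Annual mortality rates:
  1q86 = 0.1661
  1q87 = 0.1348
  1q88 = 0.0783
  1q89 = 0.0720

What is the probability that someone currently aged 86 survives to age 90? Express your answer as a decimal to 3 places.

0.617

Chaining the interval survival probabilities: (1 − 0.1661) × (1 − 0.1348) × (1 − 0.0783) × (1 − 0.0720).
= 0.8339 × 0.8652 × 0.9217 × 0.9280 = 0.617118.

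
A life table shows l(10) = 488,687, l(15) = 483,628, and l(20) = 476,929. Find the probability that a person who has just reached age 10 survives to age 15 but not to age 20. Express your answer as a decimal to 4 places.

0.0137

This is the probability of reaching 15 but not 20, conditional on being alive at 10: (l(15) − l(20)) / l(10).
= (483,628 − 476,929) / 488,687 = 6,699 / 488,687 = 0.013708.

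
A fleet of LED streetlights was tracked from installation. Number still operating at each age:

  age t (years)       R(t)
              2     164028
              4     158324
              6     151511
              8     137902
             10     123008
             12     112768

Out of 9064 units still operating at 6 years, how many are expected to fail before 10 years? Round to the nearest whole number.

The relevant probability is 1 − 123008/151511 = 0.188125.
Expected number = 9064 × 0.188125 = 1705.

1705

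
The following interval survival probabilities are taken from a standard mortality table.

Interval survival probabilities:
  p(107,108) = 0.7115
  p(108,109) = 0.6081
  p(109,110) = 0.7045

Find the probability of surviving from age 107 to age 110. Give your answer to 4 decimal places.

0.3048

P(survive 107→110) = 0.7115 × 0.6081 × 0.7045.
= 0.304811.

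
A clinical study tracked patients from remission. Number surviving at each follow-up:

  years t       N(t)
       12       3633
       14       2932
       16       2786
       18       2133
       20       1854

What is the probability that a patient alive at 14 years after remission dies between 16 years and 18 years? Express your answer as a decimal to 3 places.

This is the probability of reaching 16 but not 18, conditional on being alive at 14: (N(16) − N(18)) / N(14).
= (2786 − 2133) / 2932 = 653 / 2932 = 0.222715.

0.223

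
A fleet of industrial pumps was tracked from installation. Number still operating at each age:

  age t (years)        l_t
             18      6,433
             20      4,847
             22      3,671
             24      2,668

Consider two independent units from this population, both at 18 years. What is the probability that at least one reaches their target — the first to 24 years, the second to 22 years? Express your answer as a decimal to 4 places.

p₁ = l_24/l_18 = 2,668/6,433 = 0.414737; p₂ = l_22/l_18 = 3,671/6,433 = 0.570651.
P(at least one) = 1 − (1−p₁)(1−p₂) = 1 − 0.585263 × 0.429349 = 0.748718.

0.7487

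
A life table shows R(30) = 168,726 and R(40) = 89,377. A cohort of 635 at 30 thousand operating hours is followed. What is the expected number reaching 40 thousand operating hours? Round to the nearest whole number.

The relevant probability is 89,377/168,726 = 0.529717.
Expected number = 635 × 0.529717 = 336.

336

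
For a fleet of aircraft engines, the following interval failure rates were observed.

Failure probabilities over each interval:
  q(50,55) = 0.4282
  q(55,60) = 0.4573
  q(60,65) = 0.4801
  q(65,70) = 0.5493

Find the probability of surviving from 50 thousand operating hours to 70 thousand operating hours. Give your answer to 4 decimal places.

Survival from 50 to 70 is the product of surviving each interval: (1 − 0.4282) × (1 − 0.4573) × (1 − 0.4801) × (1 − 0.5493).
= 0.5718 × 0.5427 × 0.5199 × 0.4507 = 0.072713.

0.0727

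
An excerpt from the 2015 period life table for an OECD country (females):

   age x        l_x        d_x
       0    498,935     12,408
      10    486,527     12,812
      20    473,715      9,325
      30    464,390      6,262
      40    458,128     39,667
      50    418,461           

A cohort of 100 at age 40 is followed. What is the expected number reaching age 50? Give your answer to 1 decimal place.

91.3

The relevant probability is 418,461/458,128 = 0.913415.
Expected number = 100 × 0.913415 = 91.3.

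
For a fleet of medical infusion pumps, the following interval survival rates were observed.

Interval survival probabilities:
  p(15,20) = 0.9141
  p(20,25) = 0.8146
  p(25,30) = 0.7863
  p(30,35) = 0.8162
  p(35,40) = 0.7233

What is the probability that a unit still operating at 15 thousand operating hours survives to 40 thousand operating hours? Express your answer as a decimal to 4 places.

0.3457

P(survive 15→40) = 0.9141 × 0.8146 × 0.7863 × 0.8162 × 0.7233.
= 0.345654.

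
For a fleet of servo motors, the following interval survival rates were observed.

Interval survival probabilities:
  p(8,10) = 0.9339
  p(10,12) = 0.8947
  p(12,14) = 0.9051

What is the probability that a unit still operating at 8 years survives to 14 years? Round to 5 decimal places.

0.75627

P(survive 8→14) = 0.9339 × 0.8947 × 0.9051.
= 0.756266.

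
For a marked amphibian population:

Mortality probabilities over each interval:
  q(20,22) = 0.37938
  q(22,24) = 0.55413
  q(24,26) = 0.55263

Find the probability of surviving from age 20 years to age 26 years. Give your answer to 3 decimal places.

Survival from 20 to 26 is the product of surviving each interval: (1 − 0.37938) × (1 − 0.55413) × (1 − 0.55263).
= 0.62062 × 0.44587 × 0.44737 = 0.123794.

0.124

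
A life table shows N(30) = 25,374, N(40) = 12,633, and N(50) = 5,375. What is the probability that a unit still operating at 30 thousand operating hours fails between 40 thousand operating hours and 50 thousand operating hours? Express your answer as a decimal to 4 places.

This is the probability of reaching 40 but not 50, conditional on being operational at 30: (N(40) − N(50)) / N(30).
= (12,633 − 5,375) / 25,374 = 7,258 / 25,374 = 0.286041.

0.2860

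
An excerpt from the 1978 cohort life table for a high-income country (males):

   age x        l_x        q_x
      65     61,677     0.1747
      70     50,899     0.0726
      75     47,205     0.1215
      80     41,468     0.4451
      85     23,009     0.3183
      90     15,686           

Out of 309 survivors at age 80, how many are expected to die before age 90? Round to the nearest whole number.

192

The relevant probability is 1 − 15,686/41,468 = 0.621732.
Expected number = 309 × 0.621732 = 192.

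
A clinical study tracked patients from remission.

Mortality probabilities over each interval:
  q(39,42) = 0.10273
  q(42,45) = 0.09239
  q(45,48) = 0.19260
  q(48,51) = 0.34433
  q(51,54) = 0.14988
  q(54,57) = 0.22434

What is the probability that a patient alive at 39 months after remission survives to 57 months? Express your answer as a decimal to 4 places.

0.2843

Survival from 39 to 57 is the product of surviving each interval: (1 − 0.10273) × (1 − 0.09239) × (1 − 0.19260) × (1 − 0.34433) × (1 − 0.14988) × (1 − 0.22434).
= 0.89727 × 0.90761 × 0.80740 × 0.65567 × 0.85012 × 0.77566 = 0.284281.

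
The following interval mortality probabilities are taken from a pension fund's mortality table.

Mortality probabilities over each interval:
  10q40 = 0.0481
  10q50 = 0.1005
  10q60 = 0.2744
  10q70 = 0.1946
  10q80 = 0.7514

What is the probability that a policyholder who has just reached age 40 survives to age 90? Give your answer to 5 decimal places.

0.12439

The overall survival probability is (1 − 0.0481) × (1 − 0.1005) × (1 − 0.2744) × (1 − 0.1946) × (1 − 0.7514).
= 0.9519 × 0.8995 × 0.7256 × 0.8054 × 0.2486 = 0.124395.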